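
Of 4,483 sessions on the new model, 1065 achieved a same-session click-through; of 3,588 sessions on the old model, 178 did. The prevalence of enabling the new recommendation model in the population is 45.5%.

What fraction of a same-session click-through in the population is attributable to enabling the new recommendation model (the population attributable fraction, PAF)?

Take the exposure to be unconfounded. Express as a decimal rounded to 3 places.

PAF ≈ 0.633

p₁ = P(outcome | exposed) = 1065/4483 = 0.23756
p₀ = P(outcome | unexposed) = 178/3588 = 0.04961
Overall risk P(Y=1) = π·p₁ + (1−π)·p₀ = 0.455×0.23756 + 0.545×0.04961 = 0.13513.
Under exogeneity, PAF = [P(Y=1) − p₀] / P(Y=1).
PAF = (0.13513 − 0.04961) / 0.13513 ≈ 0.6329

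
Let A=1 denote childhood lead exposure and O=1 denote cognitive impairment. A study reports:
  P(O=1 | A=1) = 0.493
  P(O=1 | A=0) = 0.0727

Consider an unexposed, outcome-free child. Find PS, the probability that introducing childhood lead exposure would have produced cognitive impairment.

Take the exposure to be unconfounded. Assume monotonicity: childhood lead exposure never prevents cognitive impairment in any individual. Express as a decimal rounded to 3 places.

PS ≈ 0.453

Let p₁ = 0.493, p₀ = 0.0727.
Under exogeneity and monotonicity, PS = (p₁ − p₀) / (1 − p₀).
PS = (0.493 − 0.0727) / (1 − 0.0727) = 0.4203 / 0.9273 ≈ 0.4533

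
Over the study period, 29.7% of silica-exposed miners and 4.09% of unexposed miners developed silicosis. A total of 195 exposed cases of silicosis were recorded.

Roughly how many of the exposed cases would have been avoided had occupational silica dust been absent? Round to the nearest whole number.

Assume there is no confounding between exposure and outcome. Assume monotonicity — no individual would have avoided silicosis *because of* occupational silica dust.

about 168 cases

p₁ = 0.297, p₀ = 0.0409.
PN = (p₁ − p₀)/p₁ = (0.297 − 0.0409) / 0.297 ≈ 0.86229.
Attributable cases ≈ PN × (exposed cases) = 0.86229 × 195 ≈ 168.15.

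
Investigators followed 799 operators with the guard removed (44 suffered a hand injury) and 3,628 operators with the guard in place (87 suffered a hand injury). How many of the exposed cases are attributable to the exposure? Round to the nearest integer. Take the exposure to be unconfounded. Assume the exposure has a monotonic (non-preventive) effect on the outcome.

about 25 cases

p₁ = P(outcome | exposed) = 44/799 = 0.055069
p₀ = P(outcome | unexposed) = 87/3628 = 0.02398
PN = (p₁ − p₀)/p₁ = (0.055069 − 0.02398) / 0.055069 ≈ 0.56454.
Attributable cases ≈ PN × (exposed cases) = 0.56454 × 44 ≈ 24.84.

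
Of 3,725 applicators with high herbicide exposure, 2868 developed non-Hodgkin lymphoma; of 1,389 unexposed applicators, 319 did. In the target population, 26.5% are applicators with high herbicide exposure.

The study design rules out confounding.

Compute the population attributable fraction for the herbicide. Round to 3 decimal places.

PAF ≈ 0.384

p₁ = P(outcome | exposed) = 2868/3725 = 0.76993
p₀ = P(outcome | unexposed) = 319/1389 = 0.22966
Overall risk P(Y=1) = π·p₁ + (1−π)·p₀ = 0.265×0.76993 + 0.735×0.22966 = 0.37283.
Under exogeneity, PAF = [P(Y=1) − p₀] / P(Y=1).
PAF = (0.37283 − 0.22966) / 0.37283 ≈ 0.3840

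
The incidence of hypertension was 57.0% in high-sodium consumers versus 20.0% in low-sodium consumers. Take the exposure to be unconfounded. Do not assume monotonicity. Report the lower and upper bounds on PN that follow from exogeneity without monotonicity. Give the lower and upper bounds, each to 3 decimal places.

p₁ = 0.57, p₀ = 0.2.
Under exogeneity alone the bounds on PN are max{0,(p₁−p₀)/p₁} ≤ PN ≤ min{1,(1−p₀)/p₁}.
  lower = (p₁ − p₀)/p₁ = 0.37 / 0.57 ≈ 0.6491
  upper = min{1, (1 − p₀)/p₁} = 0.8 / 0.57 ≈ 1.4035 → capped at 1

0.649 ≤ PN ≤ 1.000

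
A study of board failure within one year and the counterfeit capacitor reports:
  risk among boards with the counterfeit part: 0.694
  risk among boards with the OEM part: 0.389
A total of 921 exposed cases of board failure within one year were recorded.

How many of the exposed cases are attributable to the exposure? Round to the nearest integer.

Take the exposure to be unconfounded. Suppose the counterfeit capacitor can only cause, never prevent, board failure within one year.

about 405 cases

Let p₁ = 0.694, p₀ = 0.389.
PN = (p₁ − p₀)/p₁ = (0.694 − 0.389) / 0.694 ≈ 0.43948.
Attributable cases ≈ PN × (exposed cases) = 0.43948 × 921 ≈ 404.76.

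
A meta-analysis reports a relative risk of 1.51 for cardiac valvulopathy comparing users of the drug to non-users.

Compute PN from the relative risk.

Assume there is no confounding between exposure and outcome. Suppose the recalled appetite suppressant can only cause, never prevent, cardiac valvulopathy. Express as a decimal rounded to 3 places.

PN ≈ 0.338

Under exogeneity and monotonicity, PN = (RR − 1) / RR = 1 − 1/RR.
PN = (1.51 − 1) / 1.51 = 0.51 / 1.51 ≈ 0.3377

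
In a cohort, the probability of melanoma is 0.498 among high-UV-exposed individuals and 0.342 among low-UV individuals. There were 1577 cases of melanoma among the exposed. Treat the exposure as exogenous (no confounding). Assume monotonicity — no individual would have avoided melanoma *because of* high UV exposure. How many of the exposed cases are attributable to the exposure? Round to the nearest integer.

Let p₁ = 0.498, p₀ = 0.342.
PN = (p₁ − p₀)/p₁ = (0.498 − 0.342) / 0.498 ≈ 0.31325.
Attributable cases ≈ PN × (exposed cases) = 0.31325 × 1577 ≈ 494.00.

about 494 cases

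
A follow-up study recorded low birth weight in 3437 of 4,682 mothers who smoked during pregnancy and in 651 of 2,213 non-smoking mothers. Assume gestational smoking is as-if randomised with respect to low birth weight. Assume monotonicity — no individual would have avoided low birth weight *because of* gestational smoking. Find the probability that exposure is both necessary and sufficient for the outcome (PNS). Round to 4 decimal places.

p₁ = P(outcome | exposed) = 3437/4682 = 0.73409
p₀ = P(outcome | unexposed) = 651/2213 = 0.29417
Under exogeneity and monotonicity, PNS = p₁ − p₀.
PNS = 0.73409 − 0.29417 = 0.43992

PNS ≈ 0.4399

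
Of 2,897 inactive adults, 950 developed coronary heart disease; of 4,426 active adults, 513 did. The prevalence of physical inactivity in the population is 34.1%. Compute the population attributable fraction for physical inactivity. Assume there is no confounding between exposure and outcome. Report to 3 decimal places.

PAF ≈ 0.384

p₁ = P(outcome | exposed) = 950/2897 = 0.32793
p₀ = P(outcome | unexposed) = 513/4426 = 0.11591
Overall risk P(Y=1) = π·p₁ + (1−π)·p₀ = 0.341×0.32793 + 0.659×0.11591 = 0.1882.
Under exogeneity, PAF = [P(Y=1) − p₀] / P(Y=1).
PAF = (0.1882 − 0.11591) / 0.1882 ≈ 0.3841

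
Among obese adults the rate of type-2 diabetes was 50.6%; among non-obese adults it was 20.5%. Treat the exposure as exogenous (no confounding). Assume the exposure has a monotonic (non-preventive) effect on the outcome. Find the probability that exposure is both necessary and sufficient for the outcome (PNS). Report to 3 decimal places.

p₁ = 0.506, p₀ = 0.205.
Under exogeneity and monotonicity, PNS = p₁ − p₀.
PNS = 0.506 − 0.205 = 0.301

PNS ≈ 0.301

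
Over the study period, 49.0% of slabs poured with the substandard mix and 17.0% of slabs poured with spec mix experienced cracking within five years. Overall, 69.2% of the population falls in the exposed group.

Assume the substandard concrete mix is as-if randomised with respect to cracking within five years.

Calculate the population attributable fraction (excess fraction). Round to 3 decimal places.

p₁ = 0.49, p₀ = 0.17.
Overall risk P(Y=1) = π·p₁ + (1−π)·p₀ = 0.692×0.49 + 0.308×0.17 = 0.39144.
Under exogeneity, PAF = [P(Y=1) − p₀] / P(Y=1).
PAF = (0.39144 − 0.17) / 0.39144 ≈ 0.5657

PAF ≈ 0.566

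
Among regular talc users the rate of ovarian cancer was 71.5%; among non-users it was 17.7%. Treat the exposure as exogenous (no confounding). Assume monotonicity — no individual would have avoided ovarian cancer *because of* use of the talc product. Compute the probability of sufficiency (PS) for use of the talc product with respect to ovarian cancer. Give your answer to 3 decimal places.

PS ≈ 0.654

p₁ = 0.715, p₀ = 0.177.
Under exogeneity and monotonicity, PS = (p₁ − p₀) / (1 − p₀).
PS = (0.715 − 0.177) / (1 − 0.177) = 0.538 / 0.823 ≈ 0.6537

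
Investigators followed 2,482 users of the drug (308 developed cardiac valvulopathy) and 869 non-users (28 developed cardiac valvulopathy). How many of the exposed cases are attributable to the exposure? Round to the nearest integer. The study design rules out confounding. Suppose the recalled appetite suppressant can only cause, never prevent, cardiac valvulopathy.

about 228 cases

p₁ = P(outcome | exposed) = 308/2482 = 0.12409
p₀ = P(outcome | unexposed) = 28/869 = 0.032221
PN = (p₁ − p₀)/p₁ = (0.12409 − 0.032221) / 0.12409 ≈ 0.74035.
Attributable cases ≈ PN × (exposed cases) = 0.74035 × 308 ≈ 228.03.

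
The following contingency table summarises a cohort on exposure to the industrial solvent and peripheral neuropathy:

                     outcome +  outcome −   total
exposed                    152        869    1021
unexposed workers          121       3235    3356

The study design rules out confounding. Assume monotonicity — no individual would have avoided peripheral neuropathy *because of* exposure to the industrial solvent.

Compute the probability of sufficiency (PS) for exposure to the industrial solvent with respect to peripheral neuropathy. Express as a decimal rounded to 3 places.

PS ≈ 0.117

p₁ = P(outcome | exposed) = 152/1021 = 0.14887
p₀ = P(outcome | unexposed) = 121/3356 = 0.036055
Under exogeneity and monotonicity, PS = (p₁ − p₀) / (1 − p₀).
PS = (0.14887 − 0.036055) / (1 − 0.036055) = 0.11282 / 0.96395 ≈ 0.1170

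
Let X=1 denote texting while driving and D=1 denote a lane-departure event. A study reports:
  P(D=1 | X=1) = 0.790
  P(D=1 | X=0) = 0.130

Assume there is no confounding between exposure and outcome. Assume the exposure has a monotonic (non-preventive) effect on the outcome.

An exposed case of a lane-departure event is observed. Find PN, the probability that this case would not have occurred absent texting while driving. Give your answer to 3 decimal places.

PN ≈ 0.835

Let p₁ = 0.79, p₀ = 0.13.
Under exogeneity and monotonicity, PN = (p₁ − p₀) / p₁.
PN = (0.79 − 0.13) / 0.79 = 0.66 / 0.79 ≈ 0.8354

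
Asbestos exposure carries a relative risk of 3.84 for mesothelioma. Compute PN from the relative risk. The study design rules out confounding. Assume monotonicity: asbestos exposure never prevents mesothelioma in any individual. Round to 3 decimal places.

Under exogeneity and monotonicity, PN = (RR − 1) / RR = 1 − 1/RR.
PN = (3.84 − 1) / 3.84 = 2.84 / 3.84 ≈ 0.7396

PN ≈ 0.740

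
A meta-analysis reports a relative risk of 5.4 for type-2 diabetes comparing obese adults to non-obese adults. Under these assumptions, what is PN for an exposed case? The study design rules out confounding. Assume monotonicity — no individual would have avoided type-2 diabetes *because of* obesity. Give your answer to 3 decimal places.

Under exogeneity and monotonicity, PN = (RR − 1) / RR = 1 − 1/RR.
PN = (5.4 − 1) / 5.4 = 4.4 / 5.4 ≈ 0.8148

PN ≈ 0.815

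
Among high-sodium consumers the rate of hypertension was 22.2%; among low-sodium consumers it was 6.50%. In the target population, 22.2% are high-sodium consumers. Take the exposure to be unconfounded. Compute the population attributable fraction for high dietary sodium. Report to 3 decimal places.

PAF ≈ 0.349

p₁ = 0.222, p₀ = 0.065.
Overall risk P(Y=1) = π·p₁ + (1−π)·p₀ = 0.222×0.222 + 0.778×0.065 = 0.099854.
Under exogeneity, PAF = [P(Y=1) − p₀] / P(Y=1).
PAF = (0.099854 − 0.065) / 0.099854 ≈ 0.3490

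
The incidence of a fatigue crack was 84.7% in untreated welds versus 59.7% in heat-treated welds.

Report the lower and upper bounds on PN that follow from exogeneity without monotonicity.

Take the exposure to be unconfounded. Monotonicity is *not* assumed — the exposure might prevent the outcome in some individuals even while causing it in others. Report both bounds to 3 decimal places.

p₁ = 0.847, p₀ = 0.597.
Under exogeneity alone the bounds on PN are max{0,(p₁−p₀)/p₁} ≤ PN ≤ min{1,(1−p₀)/p₁}.
  lower = (p₁ − p₀)/p₁ = 0.25 / 0.847 ≈ 0.2952
  upper = min{1, (1 − p₀)/p₁} = 0.403 / 0.847 ≈ 0.4758

0.295 ≤ PN ≤ 0.476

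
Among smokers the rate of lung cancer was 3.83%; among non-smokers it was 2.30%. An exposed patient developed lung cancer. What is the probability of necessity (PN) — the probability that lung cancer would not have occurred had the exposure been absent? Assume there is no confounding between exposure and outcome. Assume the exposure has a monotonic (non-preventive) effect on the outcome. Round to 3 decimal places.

p₁ = 0.0383, p₀ = 0.023.
Under exogeneity and monotonicity, PN = (p₁ − p₀) / p₁.
PN = (0.0383 − 0.023) / 0.0383 = 0.0153 / 0.0383 ≈ 0.3995

PN ≈ 0.399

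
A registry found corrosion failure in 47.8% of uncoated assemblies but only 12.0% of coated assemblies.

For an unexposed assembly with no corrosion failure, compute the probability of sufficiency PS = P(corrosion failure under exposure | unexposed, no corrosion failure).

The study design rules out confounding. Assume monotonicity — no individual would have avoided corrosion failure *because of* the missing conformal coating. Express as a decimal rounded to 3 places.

PS ≈ 0.407

p₁ = 0.478, p₀ = 0.12.
Under exogeneity and monotonicity, PS = (p₁ − p₀) / (1 − p₀).
PS = (0.478 − 0.12) / (1 − 0.12) = 0.358 / 0.88 ≈ 0.4068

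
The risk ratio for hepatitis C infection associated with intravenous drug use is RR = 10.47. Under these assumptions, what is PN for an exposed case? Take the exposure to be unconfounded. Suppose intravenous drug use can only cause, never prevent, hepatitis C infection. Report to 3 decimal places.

Under exogeneity and monotonicity, PN = (RR − 1) / RR = 1 − 1/RR.
PN = (10.47 − 1) / 10.47 = 9.47 / 10.47 ≈ 0.9045

PN ≈ 0.904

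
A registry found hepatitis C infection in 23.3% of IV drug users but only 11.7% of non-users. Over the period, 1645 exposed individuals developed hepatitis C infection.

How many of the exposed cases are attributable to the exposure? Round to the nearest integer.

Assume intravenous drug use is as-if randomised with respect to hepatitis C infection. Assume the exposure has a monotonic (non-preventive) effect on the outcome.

p₁ = 0.233, p₀ = 0.117.
PN = (p₁ − p₀)/p₁ = (0.233 − 0.117) / 0.233 ≈ 0.49785.
Attributable cases ≈ PN × (exposed cases) = 0.49785 × 1645 ≈ 818.97.

about 819 cases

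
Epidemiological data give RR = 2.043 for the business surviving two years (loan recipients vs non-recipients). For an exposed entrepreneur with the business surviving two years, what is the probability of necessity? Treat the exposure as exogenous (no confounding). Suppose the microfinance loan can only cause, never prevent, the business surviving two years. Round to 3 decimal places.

Under exogeneity and monotonicity, PN = (RR − 1) / RR = 1 − 1/RR.
PN = (2.043 − 1) / 2.043 = 1.043 / 2.043 ≈ 0.5105

PN ≈ 0.511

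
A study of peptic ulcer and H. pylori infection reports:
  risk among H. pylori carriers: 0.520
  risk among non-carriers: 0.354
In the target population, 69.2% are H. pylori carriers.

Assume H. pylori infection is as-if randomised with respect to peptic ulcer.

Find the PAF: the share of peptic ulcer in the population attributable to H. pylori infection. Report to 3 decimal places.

Let p₁ = 0.52, p₀ = 0.354.
Overall risk P(Y=1) = π·p₁ + (1−π)·p₀ = 0.692×0.52 + 0.308×0.354 = 0.46887.
Under exogeneity, PAF = [P(Y=1) − p₀] / P(Y=1).
PAF = (0.46887 − 0.354) / 0.46887 ≈ 0.2450

PAF ≈ 0.245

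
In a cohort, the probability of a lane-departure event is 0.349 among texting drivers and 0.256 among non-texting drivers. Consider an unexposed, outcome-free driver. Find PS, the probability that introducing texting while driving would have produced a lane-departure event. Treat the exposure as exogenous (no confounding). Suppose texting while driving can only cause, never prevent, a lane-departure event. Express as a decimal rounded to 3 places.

Let p₁ = 0.349, p₀ = 0.256.
Under exogeneity and monotonicity, PS = (p₁ − p₀) / (1 − p₀).
PS = (0.349 − 0.256) / (1 − 0.256) = 0.093 / 0.744 ≈ 0.1250

PS ≈ 0.125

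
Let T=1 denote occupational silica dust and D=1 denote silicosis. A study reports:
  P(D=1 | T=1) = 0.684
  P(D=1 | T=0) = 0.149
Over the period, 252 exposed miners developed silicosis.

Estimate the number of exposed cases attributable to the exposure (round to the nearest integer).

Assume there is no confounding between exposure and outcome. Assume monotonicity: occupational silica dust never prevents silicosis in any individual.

about 197 cases

Let p₁ = 0.684, p₀ = 0.149.
PN = (p₁ − p₀)/p₁ = (0.684 − 0.149) / 0.684 ≈ 0.78216.
Attributable cases ≈ PN × (exposed cases) = 0.78216 × 252 ≈ 197.11.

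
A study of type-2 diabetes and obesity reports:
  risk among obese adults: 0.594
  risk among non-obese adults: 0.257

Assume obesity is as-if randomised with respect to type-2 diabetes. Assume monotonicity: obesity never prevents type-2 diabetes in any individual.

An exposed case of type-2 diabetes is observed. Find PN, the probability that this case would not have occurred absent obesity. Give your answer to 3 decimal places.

PN ≈ 0.567

Let p₁ = 0.594, p₀ = 0.257.
Under exogeneity and monotonicity, PN = (p₁ − p₀) / p₁.
PN = (0.594 − 0.257) / 0.594 = 0.337 / 0.594 ≈ 0.5673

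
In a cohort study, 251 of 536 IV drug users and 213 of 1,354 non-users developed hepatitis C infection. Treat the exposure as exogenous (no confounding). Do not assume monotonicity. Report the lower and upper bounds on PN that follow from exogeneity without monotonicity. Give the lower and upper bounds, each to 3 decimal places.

0.664 ≤ PN ≤ 1.000

p₁ = P(outcome | exposed) = 251/536 = 0.46828
p₀ = P(outcome | unexposed) = 213/1354 = 0.15731
Under exogeneity alone the bounds on PN are max{0,(p₁−p₀)/p₁} ≤ PN ≤ min{1,(1−p₀)/p₁}.
  lower = (p₁ − p₀)/p₁ = 0.31097 / 0.46828 ≈ 0.6641
  upper = min{1, (1 − p₀)/p₁} = 0.84269 / 0.46828 ≈ 1.7995 → capped at 1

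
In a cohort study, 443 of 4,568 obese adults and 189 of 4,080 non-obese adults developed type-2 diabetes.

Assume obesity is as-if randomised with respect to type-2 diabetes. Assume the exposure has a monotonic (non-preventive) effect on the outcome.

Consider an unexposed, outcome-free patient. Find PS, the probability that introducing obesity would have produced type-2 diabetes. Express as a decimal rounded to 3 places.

PS ≈ 0.053

p₁ = P(outcome | exposed) = 443/4568 = 0.096979
p₀ = P(outcome | unexposed) = 189/4080 = 0.046324
Under exogeneity and monotonicity, PS = (p₁ − p₀) / (1 − p₀).
PS = (0.096979 − 0.046324) / (1 − 0.046324) = 0.050655 / 0.95368 ≈ 0.0531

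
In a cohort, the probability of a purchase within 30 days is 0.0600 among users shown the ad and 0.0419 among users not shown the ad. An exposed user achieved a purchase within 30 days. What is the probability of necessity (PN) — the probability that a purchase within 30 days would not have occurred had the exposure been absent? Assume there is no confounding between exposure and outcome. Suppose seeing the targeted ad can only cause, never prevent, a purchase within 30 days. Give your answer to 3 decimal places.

Let p₁ = 0.06, p₀ = 0.0419.
Under exogeneity and monotonicity, PN = (p₁ − p₀) / p₁.
PN = (0.06 − 0.0419) / 0.06 = 0.0181 / 0.06 ≈ 0.3017

PN ≈ 0.302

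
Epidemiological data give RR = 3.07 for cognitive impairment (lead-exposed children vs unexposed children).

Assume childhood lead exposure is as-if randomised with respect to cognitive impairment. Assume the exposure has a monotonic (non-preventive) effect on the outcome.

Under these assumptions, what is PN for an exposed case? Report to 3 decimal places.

PN ≈ 0.674

Under exogeneity and monotonicity, PN = (RR − 1) / RR = 1 − 1/RR.
PN = (3.07 − 1) / 3.07 = 2.07 / 3.07 ≈ 0.6743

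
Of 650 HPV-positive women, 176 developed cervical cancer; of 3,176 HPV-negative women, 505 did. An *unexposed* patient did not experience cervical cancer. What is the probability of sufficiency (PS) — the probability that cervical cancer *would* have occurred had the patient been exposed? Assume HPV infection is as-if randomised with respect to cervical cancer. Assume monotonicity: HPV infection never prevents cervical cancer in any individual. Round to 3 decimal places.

PS ≈ 0.133

p₁ = P(outcome | exposed) = 176/650 = 0.27077
p₀ = P(outcome | unexposed) = 505/3176 = 0.15901
Under exogeneity and monotonicity, PS = (p₁ − p₀) / (1 − p₀).
PS = (0.27077 − 0.15901) / (1 − 0.15901) = 0.11176 / 0.84099 ≈ 0.1329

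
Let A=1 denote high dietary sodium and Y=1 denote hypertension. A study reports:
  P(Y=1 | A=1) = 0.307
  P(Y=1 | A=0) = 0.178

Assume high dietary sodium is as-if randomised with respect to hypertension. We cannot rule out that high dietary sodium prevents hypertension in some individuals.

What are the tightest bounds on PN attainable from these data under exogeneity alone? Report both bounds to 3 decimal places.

0.420 ≤ PN ≤ 1.000

Let p₁ = 0.307, p₀ = 0.178.
Under exogeneity alone the bounds on PN are max{0,(p₁−p₀)/p₁} ≤ PN ≤ min{1,(1−p₀)/p₁}.
  lower = (p₁ − p₀)/p₁ = 0.129 / 0.307 ≈ 0.4202
  upper = min{1, (1 − p₀)/p₁} = 0.822 / 0.307 ≈ 2.6775 → capped at 1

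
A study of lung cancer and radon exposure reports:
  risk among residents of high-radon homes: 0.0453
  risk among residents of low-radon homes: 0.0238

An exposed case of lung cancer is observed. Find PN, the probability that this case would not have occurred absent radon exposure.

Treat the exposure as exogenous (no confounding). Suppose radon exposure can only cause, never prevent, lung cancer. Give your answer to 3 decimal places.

PN ≈ 0.475

Let p₁ = 0.0453, p₀ = 0.0238.
Under exogeneity and monotonicity, PN = (p₁ − p₀) / p₁.
PN = (0.0453 − 0.0238) / 0.0453 = 0.0215 / 0.0453 ≈ 0.4746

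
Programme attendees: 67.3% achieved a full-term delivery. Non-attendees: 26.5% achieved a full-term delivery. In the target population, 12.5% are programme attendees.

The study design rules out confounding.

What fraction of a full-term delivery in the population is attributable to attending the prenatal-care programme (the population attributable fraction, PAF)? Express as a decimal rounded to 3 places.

PAF ≈ 0.161

p₁ = 0.673, p₀ = 0.265.
Overall risk P(Y=1) = π·p₁ + (1−π)·p₀ = 0.125×0.673 + 0.875×0.265 = 0.316.
Under exogeneity, PAF = [P(Y=1) − p₀] / P(Y=1).
PAF = (0.316 − 0.265) / 0.316 ≈ 0.1614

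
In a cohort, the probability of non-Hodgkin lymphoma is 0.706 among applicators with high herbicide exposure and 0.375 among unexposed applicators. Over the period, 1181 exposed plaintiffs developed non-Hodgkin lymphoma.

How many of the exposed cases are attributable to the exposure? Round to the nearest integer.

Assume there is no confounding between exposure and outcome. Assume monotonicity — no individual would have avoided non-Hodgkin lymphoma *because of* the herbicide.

about 554 cases

Let p₁ = 0.706, p₀ = 0.375.
PN = (p₁ − p₀)/p₁ = (0.706 − 0.375) / 0.706 ≈ 0.46884.
Attributable cases ≈ PN × (exposed cases) = 0.46884 × 1181 ≈ 553.70.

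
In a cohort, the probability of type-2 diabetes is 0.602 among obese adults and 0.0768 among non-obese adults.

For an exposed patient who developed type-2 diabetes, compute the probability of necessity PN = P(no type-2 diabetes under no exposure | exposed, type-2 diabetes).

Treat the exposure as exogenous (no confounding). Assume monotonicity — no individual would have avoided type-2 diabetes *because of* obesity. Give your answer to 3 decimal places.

PN ≈ 0.872

Let p₁ = 0.602, p₀ = 0.0768.
Under exogeneity and monotonicity, PN = (p₁ − p₀) / p₁.
PN = (0.602 − 0.0768) / 0.602 = 0.5252 / 0.602 ≈ 0.8724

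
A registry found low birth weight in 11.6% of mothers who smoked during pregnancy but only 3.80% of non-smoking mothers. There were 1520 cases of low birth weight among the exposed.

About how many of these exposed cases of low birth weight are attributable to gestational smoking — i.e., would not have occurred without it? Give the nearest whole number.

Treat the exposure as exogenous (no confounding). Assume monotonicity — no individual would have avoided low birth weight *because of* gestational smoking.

p₁ = 0.116, p₀ = 0.038.
PN = (p₁ − p₀)/p₁ = (0.116 − 0.038) / 0.116 ≈ 0.67241.
Attributable cases ≈ PN × (exposed cases) = 0.67241 × 1520 ≈ 1022.07.

about 1022 cases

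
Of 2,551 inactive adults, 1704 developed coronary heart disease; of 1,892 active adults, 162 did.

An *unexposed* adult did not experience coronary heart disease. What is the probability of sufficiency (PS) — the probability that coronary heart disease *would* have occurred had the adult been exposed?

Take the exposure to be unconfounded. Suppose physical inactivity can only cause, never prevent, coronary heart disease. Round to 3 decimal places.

PS ≈ 0.637

p₁ = P(outcome | exposed) = 1704/2551 = 0.66797
p₀ = P(outcome | unexposed) = 162/1892 = 0.085624
Under exogeneity and monotonicity, PS = (p₁ − p₀) / (1 − p₀).
PS = (0.66797 − 0.085624) / (1 − 0.085624) = 0.58235 / 0.91438 ≈ 0.6369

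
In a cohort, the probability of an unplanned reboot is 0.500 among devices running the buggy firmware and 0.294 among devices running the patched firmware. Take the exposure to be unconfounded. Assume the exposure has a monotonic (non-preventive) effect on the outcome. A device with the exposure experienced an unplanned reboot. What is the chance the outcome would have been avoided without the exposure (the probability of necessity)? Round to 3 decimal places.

Let p₁ = 0.5, p₀ = 0.294.
Under exogeneity and monotonicity, PN = (p₁ − p₀) / p₁.
PN = (0.5 − 0.294) / 0.5 = 0.206 / 0.5 ≈ 0.4120

PN ≈ 0.412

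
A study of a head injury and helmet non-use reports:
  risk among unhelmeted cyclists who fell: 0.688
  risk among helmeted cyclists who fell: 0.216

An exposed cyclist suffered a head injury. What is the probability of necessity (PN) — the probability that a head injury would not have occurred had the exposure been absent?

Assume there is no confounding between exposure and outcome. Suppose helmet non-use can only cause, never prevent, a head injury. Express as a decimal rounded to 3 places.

PN ≈ 0.686

Let p₁ = 0.688, p₀ = 0.216.
Under exogeneity and monotonicity, PN = (p₁ − p₀) / p₁.
PN = (0.688 − 0.216) / 0.688 = 0.472 / 0.688 ≈ 0.6860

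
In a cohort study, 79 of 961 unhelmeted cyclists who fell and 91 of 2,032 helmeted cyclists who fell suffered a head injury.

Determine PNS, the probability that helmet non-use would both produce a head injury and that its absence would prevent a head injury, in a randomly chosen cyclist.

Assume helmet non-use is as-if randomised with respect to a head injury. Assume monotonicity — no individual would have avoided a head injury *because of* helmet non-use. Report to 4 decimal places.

PNS ≈ 0.0374

p₁ = P(outcome | exposed) = 79/961 = 0.082206
p₀ = P(outcome | unexposed) = 91/2032 = 0.044783
Under exogeneity and monotonicity, PNS = p₁ − p₀.
PNS = 0.082206 − 0.044783 = 0.037423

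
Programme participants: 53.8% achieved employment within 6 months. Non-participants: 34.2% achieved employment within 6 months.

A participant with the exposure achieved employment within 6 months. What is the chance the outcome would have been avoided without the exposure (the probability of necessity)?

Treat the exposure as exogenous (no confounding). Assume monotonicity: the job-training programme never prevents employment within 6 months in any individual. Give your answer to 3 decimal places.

p₁ = 0.538, p₀ = 0.342.
Under exogeneity and monotonicity, PN = (p₁ − p₀) / p₁.
PN = (0.538 − 0.342) / 0.538 = 0.196 / 0.538 ≈ 0.3643

PN ≈ 0.364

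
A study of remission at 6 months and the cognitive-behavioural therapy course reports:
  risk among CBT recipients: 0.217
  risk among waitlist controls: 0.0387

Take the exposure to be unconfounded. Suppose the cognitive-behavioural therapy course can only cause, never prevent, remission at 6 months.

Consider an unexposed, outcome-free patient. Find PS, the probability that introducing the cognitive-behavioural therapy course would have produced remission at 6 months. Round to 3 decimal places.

PS ≈ 0.185

Let p₁ = 0.217, p₀ = 0.0387.
Under exogeneity and monotonicity, PS = (p₁ − p₀) / (1 − p₀).
PS = (0.217 − 0.0387) / (1 − 0.0387) = 0.1783 / 0.9613 ≈ 0.1855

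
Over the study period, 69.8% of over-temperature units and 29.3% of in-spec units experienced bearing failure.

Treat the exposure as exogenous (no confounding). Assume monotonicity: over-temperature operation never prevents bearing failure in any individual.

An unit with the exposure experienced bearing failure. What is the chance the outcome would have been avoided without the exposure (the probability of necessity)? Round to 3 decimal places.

p₁ = 0.698, p₀ = 0.293.
Under exogeneity and monotonicity, PN = (p₁ − p₀) / p₁.
PN = (0.698 − 0.293) / 0.698 = 0.405 / 0.698 ≈ 0.5802

PN ≈ 0.580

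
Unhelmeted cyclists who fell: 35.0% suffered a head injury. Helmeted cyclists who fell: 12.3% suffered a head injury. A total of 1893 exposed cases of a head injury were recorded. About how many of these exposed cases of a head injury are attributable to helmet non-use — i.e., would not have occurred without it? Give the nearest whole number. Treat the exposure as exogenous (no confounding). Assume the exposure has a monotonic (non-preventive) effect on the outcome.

p₁ = 0.35, p₀ = 0.123.
PN = (p₁ − p₀)/p₁ = (0.35 − 0.123) / 0.35 ≈ 0.64857.
Attributable cases ≈ PN × (exposed cases) = 0.64857 × 1893 ≈ 1227.75.

about 1228 cases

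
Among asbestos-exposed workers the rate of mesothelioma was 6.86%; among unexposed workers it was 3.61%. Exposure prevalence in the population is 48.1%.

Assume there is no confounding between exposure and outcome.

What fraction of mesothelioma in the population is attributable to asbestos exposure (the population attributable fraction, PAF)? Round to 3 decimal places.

PAF ≈ 0.302

p₁ = 0.0686, p₀ = 0.0361.
Overall risk P(Y=1) = π·p₁ + (1−π)·p₀ = 0.481×0.0686 + 0.519×0.0361 = 0.051733.
Under exogeneity, PAF = [P(Y=1) − p₀] / P(Y=1).
PAF = (0.051733 − 0.0361) / 0.051733 ≈ 0.3022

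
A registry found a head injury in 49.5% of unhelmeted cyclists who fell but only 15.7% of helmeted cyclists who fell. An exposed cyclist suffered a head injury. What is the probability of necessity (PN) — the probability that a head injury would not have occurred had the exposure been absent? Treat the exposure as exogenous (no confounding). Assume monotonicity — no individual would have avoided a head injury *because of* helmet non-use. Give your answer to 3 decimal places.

p₁ = 0.495, p₀ = 0.157.
Under exogeneity and monotonicity, PN = (p₁ − p₀) / p₁.
PN = (0.495 − 0.157) / 0.495 = 0.338 / 0.495 ≈ 0.6828

PN ≈ 0.683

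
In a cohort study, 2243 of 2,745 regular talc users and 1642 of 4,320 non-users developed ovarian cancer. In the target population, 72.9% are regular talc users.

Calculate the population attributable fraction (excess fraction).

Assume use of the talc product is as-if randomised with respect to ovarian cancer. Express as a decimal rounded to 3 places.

p₁ = P(outcome | exposed) = 2243/2745 = 0.81712
p₀ = P(outcome | unexposed) = 1642/4320 = 0.38009
Overall risk P(Y=1) = π·p₁ + (1−π)·p₀ = 0.729×0.81712 + 0.271×0.38009 = 0.69869.
Under exogeneity, PAF = [P(Y=1) − p₀] / P(Y=1).
PAF = (0.69869 − 0.38009) / 0.69869 ≈ 0.4560

PAF ≈ 0.456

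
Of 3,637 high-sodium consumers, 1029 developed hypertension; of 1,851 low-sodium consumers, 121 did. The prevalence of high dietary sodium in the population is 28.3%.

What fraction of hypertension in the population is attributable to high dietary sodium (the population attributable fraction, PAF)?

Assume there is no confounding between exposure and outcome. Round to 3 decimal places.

PAF ≈ 0.485

p₁ = P(outcome | exposed) = 1029/3637 = 0.28293
p₀ = P(outcome | unexposed) = 121/1851 = 0.06537
Overall risk P(Y=1) = π·p₁ + (1−π)·p₀ = 0.283×0.28293 + 0.717×0.06537 = 0.12694.
Under exogeneity, PAF = [P(Y=1) − p₀] / P(Y=1).
PAF = (0.12694 − 0.06537) / 0.12694 ≈ 0.4850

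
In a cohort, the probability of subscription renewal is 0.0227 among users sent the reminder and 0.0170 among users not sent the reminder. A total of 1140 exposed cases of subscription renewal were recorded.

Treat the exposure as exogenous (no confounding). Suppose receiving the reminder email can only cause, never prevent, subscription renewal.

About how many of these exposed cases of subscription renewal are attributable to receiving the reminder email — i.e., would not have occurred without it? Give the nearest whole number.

about 286 cases

Let p₁ = 0.0227, p₀ = 0.017.
PN = (p₁ − p₀)/p₁ = (0.0227 − 0.017) / 0.0227 ≈ 0.25110.
Attributable cases ≈ PN × (exposed cases) = 0.25110 × 1140 ≈ 286.26.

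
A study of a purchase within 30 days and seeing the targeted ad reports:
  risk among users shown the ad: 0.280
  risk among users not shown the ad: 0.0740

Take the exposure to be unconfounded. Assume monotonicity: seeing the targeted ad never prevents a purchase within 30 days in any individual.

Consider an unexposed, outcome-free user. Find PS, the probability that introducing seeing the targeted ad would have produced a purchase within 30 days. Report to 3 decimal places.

Let p₁ = 0.28, p₀ = 0.074.
Under exogeneity and monotonicity, PS = (p₁ − p₀) / (1 − p₀).
PS = (0.28 − 0.074) / (1 − 0.074) = 0.206 / 0.926 ≈ 0.2225

PS ≈ 0.222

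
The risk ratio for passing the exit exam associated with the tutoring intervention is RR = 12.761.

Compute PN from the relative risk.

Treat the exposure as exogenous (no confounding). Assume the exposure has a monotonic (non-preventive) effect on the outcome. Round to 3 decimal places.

Under exogeneity and monotonicity, PN = (RR − 1) / RR = 1 − 1/RR.
PN = (12.761 − 1) / 12.761 = 11.76 / 12.761 ≈ 0.9216

PN ≈ 0.922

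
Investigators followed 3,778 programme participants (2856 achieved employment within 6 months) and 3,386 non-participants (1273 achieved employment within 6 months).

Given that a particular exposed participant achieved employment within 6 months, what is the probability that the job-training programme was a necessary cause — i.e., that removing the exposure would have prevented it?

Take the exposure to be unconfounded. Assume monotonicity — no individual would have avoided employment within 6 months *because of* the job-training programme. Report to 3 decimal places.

p₁ = P(outcome | exposed) = 2856/3778 = 0.75596
p₀ = P(outcome | unexposed) = 1273/3386 = 0.37596
Under exogeneity and monotonicity, PN = (p₁ − p₀) / p₁.
PN = (0.75596 − 0.37596) / 0.75596 = 0.38 / 0.75596 ≈ 0.5027

PN ≈ 0.503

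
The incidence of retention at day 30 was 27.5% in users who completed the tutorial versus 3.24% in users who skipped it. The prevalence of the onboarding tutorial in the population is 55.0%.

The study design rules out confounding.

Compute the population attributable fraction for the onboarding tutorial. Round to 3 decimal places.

PAF ≈ 0.805

p₁ = 0.275, p₀ = 0.0324.
Overall risk P(Y=1) = π·p₁ + (1−π)·p₀ = 0.55×0.275 + 0.45×0.0324 = 0.16583.
Under exogeneity, PAF = [P(Y=1) − p₀] / P(Y=1).
PAF = (0.16583 − 0.0324) / 0.16583 ≈ 0.8046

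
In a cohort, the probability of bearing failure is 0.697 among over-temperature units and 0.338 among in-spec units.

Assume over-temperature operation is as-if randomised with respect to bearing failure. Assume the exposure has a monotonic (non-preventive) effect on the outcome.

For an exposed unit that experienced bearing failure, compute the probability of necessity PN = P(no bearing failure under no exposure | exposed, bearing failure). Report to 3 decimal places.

PN ≈ 0.515

Let p₁ = 0.697, p₀ = 0.338.
Under exogeneity and monotonicity, PN = (p₁ − p₀) / p₁.
PN = (0.697 − 0.338) / 0.697 = 0.359 / 0.697 ≈ 0.5151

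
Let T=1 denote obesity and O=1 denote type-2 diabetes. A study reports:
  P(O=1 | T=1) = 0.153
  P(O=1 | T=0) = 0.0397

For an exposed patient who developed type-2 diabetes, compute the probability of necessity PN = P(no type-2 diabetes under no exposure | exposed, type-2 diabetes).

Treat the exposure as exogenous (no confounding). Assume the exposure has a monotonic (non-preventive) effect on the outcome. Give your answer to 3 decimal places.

Let p₁ = 0.153, p₀ = 0.0397.
Under exogeneity and monotonicity, PN = (p₁ − p₀) / p₁.
PN = (0.153 − 0.0397) / 0.153 = 0.1133 / 0.153 ≈ 0.7405

PN ≈ 0.741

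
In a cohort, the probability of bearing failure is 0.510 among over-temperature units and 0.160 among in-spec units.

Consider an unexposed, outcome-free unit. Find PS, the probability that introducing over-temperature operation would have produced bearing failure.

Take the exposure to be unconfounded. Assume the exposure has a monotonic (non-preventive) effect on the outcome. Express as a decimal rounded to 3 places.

Let p₁ = 0.51, p₀ = 0.16.
Under exogeneity and monotonicity, PS = (p₁ − p₀) / (1 − p₀).
PS = (0.51 − 0.16) / (1 − 0.16) = 0.35 / 0.84 ≈ 0.4167

PS ≈ 0.417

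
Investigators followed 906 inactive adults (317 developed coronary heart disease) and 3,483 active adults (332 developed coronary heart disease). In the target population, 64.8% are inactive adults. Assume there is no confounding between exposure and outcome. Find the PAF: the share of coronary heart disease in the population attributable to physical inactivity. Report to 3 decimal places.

PAF ≈ 0.634

p₁ = P(outcome | exposed) = 317/906 = 0.34989
p₀ = P(outcome | unexposed) = 332/3483 = 0.09532
Overall risk P(Y=1) = π·p₁ + (1−π)·p₀ = 0.648×0.34989 + 0.352×0.09532 = 0.26028.
Under exogeneity, PAF = [P(Y=1) − p₀] / P(Y=1).
PAF = (0.26028 − 0.09532) / 0.26028 ≈ 0.6338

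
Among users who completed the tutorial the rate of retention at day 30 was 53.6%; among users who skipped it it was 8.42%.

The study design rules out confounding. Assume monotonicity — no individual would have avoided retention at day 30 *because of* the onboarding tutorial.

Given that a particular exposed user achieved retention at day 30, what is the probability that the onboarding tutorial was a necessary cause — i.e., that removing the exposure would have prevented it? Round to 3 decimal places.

PN ≈ 0.843

p₁ = 0.536, p₀ = 0.0842.
Under exogeneity and monotonicity, PN = (p₁ − p₀) / p₁.
PN = (0.536 − 0.0842) / 0.536 = 0.4518 / 0.536 ≈ 0.8429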